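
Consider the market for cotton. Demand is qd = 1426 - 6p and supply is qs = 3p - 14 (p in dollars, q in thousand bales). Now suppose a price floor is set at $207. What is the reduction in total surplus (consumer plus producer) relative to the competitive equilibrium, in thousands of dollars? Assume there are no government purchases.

19881

Setting quantity demanded equal to quantity supplied, 1426 - 6p = 3p - 14, gives p* = 160 and q* = 466.
Since 207 > 160, the floor is binding.
At p = 207: qd = 1426 - 6·207 = 184 and qs = 3·207 - 14 = 607.
Quantity traded falls to 184. At q = 184 the demand price is (1426 - 184)/6 = 207 and the supply price is (14 + 184)/3 = 66.
Deadweight loss = ½ · (207 - 66) · (466 - 184) = ½ · 141 · 282 = 19881.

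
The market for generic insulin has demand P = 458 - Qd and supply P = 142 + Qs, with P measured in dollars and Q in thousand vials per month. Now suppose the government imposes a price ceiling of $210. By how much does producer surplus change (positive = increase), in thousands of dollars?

-10170

Rearranging demand gives Qd = 458 - P; rearranging supply gives Qs = P - 142. Equilibrium: 458 - P = P - 142, so 600 = 2P and P* = 300, Q* = 158.
The ceiling of 210 is below the equilibrium price 300, so it binds.
At P = 210: Qd = 458 - 210 = 248 and Qs = 210 - 142 = 68.
Producer surplus without the control is ½ · (300 - 142) · 158 = 12482.
With the ceiling, producers sell 68 units at 210, so PS = ½ · (210 - 142) · 68 = 2312.
Change in producer surplus = 2312 - 12482 = -10170.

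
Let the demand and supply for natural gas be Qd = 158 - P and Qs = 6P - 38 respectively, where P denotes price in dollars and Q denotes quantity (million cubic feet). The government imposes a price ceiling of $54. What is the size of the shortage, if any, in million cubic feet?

0

Equilibrium: 158 - P = 6P - 38, so 196 = 7P and P* = 28, Q* = 130.
Since 54 is above P* = 28, the ceiling does not bind and the free-market outcome prevails.
Since the control does not bind, there is no shortage.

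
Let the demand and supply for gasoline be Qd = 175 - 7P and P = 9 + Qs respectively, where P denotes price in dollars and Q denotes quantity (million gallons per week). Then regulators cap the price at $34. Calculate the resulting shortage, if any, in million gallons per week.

Rearranging supply gives Qs = P - 9. Setting quantity demanded equal to quantity supplied, 175 - 7P = P - 9, gives P* = 23 and Q* = 14.
The ceiling of 34 is above the equilibrium price 23, so it is not binding; the market clears at P* = 23, Q* = 14.
Since the control does not bind, there is no shortage.

0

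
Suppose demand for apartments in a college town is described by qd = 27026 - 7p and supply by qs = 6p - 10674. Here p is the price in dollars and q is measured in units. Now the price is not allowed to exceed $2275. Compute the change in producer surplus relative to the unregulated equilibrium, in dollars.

-3031875

Equilibrium: 27026 - 7p = 6p - 10674, so 37700 = 13p and p* = 2900, q* = 6726.
Because the ceiling (2275) lies below the market-clearing price, it is binding.
At p = 2275: qd = 27026 - 7·2275 = 11101 and qs = 6·2275 - 10674 = 2976.
Producer surplus without the control is ½ · (2900 - 1779) · 6726 = 3769923.
With the ceiling, producers sell 2976 units at 2275, so PS = ½ · (2275 - 1779) · 2976 = 738048.
Change in producer surplus = 738048 - 3769923 = -3031875.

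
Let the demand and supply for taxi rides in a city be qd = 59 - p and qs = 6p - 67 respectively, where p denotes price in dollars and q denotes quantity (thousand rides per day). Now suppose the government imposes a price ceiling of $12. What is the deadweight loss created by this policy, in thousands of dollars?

Setting quantity demanded equal to quantity supplied, 59 - p = 6p - 67, gives p* = 18 and q* = 41.
The ceiling of 12 is below the equilibrium price 18, so it binds.
At p = 12: qd = 59 - 12 = 47 and qs = 6·12 - 67 = 5.
Quantity traded falls to 5. At q = 5 the demand price is 59 - 5 = 54 and the supply price is (67 + 5)/6 = 12.
Deadweight loss = ½ · (54 - 12) · (41 - 5) = ½ · 42 · 36 = 756.

756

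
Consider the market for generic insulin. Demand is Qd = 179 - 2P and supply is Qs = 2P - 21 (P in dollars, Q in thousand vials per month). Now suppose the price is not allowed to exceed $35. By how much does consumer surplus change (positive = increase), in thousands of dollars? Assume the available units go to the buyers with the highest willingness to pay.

510

In a free market, 179 - 2P = 2P - 21 gives the equilibrium P* = 50, Q* = 79.
Since 35 < 50, the ceiling is binding.
At P = 35: Qd = 179 - 2·35 = 109 and Qs = 2·35 - 21 = 49.
Consumer surplus without the control is ½ · (89.5 - 50) · 79 = 1560.25.
With the ceiling, 49 units are sold at 35 (assume they go to the highest-value buyers). The demand price at Q = 49 is 65, so CS = ½ · [(89.5 - 35) + (65 - 35)] · 49 = 2070.25.
Change in consumer surplus = 2070.25 - 1560.25 = 510.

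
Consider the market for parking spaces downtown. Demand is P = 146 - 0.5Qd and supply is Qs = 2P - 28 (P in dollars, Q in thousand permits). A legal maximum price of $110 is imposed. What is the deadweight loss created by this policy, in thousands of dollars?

0

Rearranging demand gives Qd = 292 - 2P. Without the control the market clears where 292 - 2P = 2P - 28, i.e. P* = 80 and Q* = 132.
The ceiling of 110 is above the equilibrium price 80, so it is not binding; the market clears at P* = 80, Q* = 132.
Since the control does not bind, no trades are prevented and deadweight loss is zero.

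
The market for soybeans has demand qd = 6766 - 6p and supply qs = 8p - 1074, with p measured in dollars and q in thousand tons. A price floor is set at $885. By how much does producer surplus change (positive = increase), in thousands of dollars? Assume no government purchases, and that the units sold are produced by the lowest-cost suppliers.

235543.75

Equilibrium: 6766 - 6p = 8p - 1074, so 7840 = 14p and p* = 560, q* = 3406.
Because the floor (885) lies above the market-clearing price, it is binding.
At p = 885: qd = 6766 - 6·885 = 1456 and qs = 8·885 - 1074 = 6006.
Producer surplus without the control is ½ · (560 - 134.25) · 3406 = 725052.25.
With the floor, 1456 units are sold at 885. The supply price at q = 1456 is 316.25, so PS = ½ · [(885 - 134.25) + (885 - 316.25)] · 1456 = 960596.
Change in producer surplus = 960596 - 725052.25 = 235543.75.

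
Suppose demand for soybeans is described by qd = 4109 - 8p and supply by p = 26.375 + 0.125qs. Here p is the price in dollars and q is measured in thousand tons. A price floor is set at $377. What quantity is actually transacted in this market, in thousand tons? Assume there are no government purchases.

1093

Rearranging supply gives qs = 8p - 211. Setting quantity demanded equal to quantity supplied, 4109 - 8p = 8p - 211, gives p* = 270 and q* = 1949.
Since 377 > 270, the floor is binding.
At p = 377: qd = 4109 - 8·377 = 1093 and qs = 8·377 - 211 = 2805.
The quantity actually transacted is the short side, demand: 1093.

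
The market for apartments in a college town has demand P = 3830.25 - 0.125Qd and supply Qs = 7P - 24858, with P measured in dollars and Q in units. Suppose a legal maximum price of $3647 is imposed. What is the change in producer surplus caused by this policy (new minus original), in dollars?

Rearranging demand gives Qd = 30642 - 8P. Setting quantity demanded equal to quantity supplied, 30642 - 8P = 7P - 24858, gives P* = 3700 and Q* = 1042.
Since 3647 < 3700, the ceiling is binding.
At P = 3647: Qd = 30642 - 8·3647 = 1466 and Qs = 7·3647 - 24858 = 671.
Producer surplus without the control is ½ · (3700 - 24858/7) · 1042 = 542882/7.
With the ceiling, producers sell 671 units at 3647, so PS = ½ · (3647 - 24858/7) · 671 = 450241/14.
Change in producer surplus = 450241/14 - 542882/7 = -45394.5.

-45394.5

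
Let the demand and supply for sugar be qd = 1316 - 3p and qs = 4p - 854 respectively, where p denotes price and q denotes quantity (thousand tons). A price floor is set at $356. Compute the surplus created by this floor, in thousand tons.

Setting quantity demanded equal to quantity supplied, 1316 - 3p = 4p - 854, gives p* = 310 and q* = 386.
The floor of 356 is above the equilibrium price 310, so it binds.
At p = 356: qd = 1316 - 3·356 = 248 and qs = 4·356 - 854 = 570.
Surplus = qs - qd = 570 - 248 = 322.

322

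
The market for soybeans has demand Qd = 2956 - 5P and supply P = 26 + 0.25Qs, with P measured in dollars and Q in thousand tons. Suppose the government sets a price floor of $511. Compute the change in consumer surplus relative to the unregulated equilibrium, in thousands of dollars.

-141673.5

Rearranging supply gives Qs = 4P - 104. In a free market, 2956 - 5P = 4P - 104 gives the equilibrium P* = 340, Q* = 1256.
Because the floor (511) lies above the market-clearing price, it is binding.
At P = 511: Qd = 2956 - 5·511 = 401 and Qs = 4·511 - 104 = 1940.
Consumer surplus without the control is ½ · (591.2 - 340) · 1256 = 157753.6.
With the floor, consumers buy 401 units at 511, so CS = ½ · (591.2 - 511) · 401 = 16080.1.
Change in consumer surplus = 16080.1 - 157753.6 = -141673.5.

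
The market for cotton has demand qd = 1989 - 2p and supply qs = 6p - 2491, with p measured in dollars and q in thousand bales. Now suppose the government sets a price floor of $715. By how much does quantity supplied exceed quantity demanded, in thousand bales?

1240

Without the control the market clears where 1989 - 2p = 6p - 2491, i.e. p* = 560 and q* = 869.
Because the floor (715) lies above the market-clearing price, it is binding.
At p = 715: qd = 1989 - 2·715 = 559 and qs = 6·715 - 2491 = 1799.
Surplus = qs - qd = 1799 - 559 = 1240.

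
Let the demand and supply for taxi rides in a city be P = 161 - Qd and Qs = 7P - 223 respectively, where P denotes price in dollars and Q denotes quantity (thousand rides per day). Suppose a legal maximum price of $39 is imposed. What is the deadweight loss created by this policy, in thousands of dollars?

2268

Rearranging demand gives Qd = 161 - P. Setting quantity demanded equal to quantity supplied, 161 - P = 7P - 223, gives P* = 48 and Q* = 113.
The ceiling of 39 is below the equilibrium price 48, so it binds.
At P = 39: Qd = 161 - 39 = 122 and Qs = 7·39 - 223 = 50.
Quantity traded falls to 50. At Q = 50 the demand price is 161 - 50 = 111 and the supply price is (223 + 50)/7 = 39.
Deadweight loss = ½ · (111 - 39) · (113 - 50) = ½ · 72 · 63 = 2268.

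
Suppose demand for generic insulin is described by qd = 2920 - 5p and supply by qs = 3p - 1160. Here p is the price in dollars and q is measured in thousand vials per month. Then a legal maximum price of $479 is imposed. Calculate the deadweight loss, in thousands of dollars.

2306.4

Equilibrium: 2920 - 5p = 3p - 1160, so 4080 = 8p and p* = 510, q* = 370.
The ceiling of 479 is below the equilibrium price 510, so it binds.
At p = 479: qd = 2920 - 5·479 = 525 and qs = 3·479 - 1160 = 277.
Quantity traded falls to 277. At q = 277 the demand price is (2920 - 277)/5 = 528.6 and the supply price is (1160 + 277)/3 = 479.
Deadweight loss = ½ · (528.6 - 479) · (370 - 277) = ½ · 49.6 · 93 = 2306.4.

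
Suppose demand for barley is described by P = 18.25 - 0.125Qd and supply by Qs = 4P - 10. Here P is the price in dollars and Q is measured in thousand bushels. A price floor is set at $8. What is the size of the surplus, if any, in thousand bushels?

0

Rearranging demand gives Qd = 146 - 8P. Without the control the market clears where 146 - 8P = 4P - 10, i.e. P* = 13 and Q* = 42.
The floor of 8 is below the equilibrium price 13, so it is not binding; the market clears at P* = 13, Q* = 42.
Since the control does not bind, there is no surplus.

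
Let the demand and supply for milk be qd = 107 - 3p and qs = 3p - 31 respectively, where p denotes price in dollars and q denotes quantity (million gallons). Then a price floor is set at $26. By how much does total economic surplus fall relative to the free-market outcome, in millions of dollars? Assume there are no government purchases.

Setting quantity demanded equal to quantity supplied, 107 - 3p = 3p - 31, gives p* = 23 and q* = 38.
Because the floor (26) lies above the market-clearing price, it is binding.
At p = 26: qd = 107 - 3·26 = 29 and qs = 3·26 - 31 = 47.
Quantity traded falls to 29. At q = 29 the demand price is (107 - 29)/3 = 26 and the supply price is (31 + 29)/3 = 20.
Deadweight loss = ½ · (26 - 20) · (38 - 29) = ½ · 6 · 9 = 27.

27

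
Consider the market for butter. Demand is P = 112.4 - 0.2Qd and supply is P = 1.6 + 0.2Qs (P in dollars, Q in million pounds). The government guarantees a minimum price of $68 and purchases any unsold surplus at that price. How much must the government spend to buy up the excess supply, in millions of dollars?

7480

Rearranging demand gives Qd = 562 - 5P; rearranging supply gives Qs = 5P - 8. Equilibrium: 562 - 5P = 5P - 8, so 570 = 10P and P* = 57, Q* = 277.
The floor of 68 is above the equilibrium price 57, so it binds.
At P = 68: Qd = 562 - 5·68 = 222 and Qs = 5·68 - 8 = 332.
Surplus = Qs - Qd = 110.
Government expenditure = surplus × support price = 110 × 68 = 7480.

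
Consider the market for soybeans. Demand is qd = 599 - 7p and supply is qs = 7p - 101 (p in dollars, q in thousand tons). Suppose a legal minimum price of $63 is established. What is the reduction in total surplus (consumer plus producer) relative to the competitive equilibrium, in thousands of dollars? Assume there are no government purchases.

Equilibrium: 599 - 7p = 7p - 101, so 700 = 14p and p* = 50, q* = 249.
The floor of 63 is above the equilibrium price 50, so it binds.
At p = 63: qd = 599 - 7·63 = 158 and qs = 7·63 - 101 = 340.
Quantity traded falls to 158. At q = 158 the demand price is (599 - 158)/7 = 63 and the supply price is (101 + 158)/7 = 37.
Deadweight loss = ½ · (63 - 37) · (249 - 158) = ½ · 26 · 91 = 1183.

1183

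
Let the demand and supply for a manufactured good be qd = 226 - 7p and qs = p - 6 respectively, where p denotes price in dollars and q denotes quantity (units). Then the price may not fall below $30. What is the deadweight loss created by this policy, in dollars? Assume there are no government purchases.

28

Setting quantity demanded equal to quantity supplied, 226 - 7p = p - 6, gives p* = 29 and q* = 23.
The floor of 30 is above the equilibrium price 29, so it binds.
At p = 30: qd = 226 - 7·30 = 16 and qs = 30 - 6 = 24.
Quantity traded falls to 16. At q = 16 the demand price is (226 - 16)/7 = 30 and the supply price is 6 + 16 = 22.
Deadweight loss = ½ · (30 - 22) · (23 - 16) = ½ · 8 · 7 = 28.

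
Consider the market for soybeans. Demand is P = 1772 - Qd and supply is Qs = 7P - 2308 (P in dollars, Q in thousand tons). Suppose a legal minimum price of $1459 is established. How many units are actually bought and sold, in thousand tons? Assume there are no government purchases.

313

Rearranging demand gives Qd = 1772 - P. Setting quantity demanded equal to quantity supplied, 1772 - P = 7P - 2308, gives P* = 510 and Q* = 1262.
Since 1459 > 510, the floor is binding.
At P = 1459: Qd = 1772 - 1459 = 313 and Qs = 7·1459 - 2308 = 7905.
The quantity actually transacted is the short side, demand: 313.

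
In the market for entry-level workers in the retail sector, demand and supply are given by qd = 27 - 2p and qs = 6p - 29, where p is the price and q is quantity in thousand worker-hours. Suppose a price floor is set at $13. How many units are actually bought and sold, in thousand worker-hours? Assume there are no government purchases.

1

Setting quantity demanded equal to quantity supplied, 27 - 2p = 6p - 29, gives p* = 7 and q* = 13.
Since 13 > 7, the floor is binding.
At p = 13: qd = 27 - 2·13 = 1 and qs = 6·13 - 29 = 49.
The quantity actually transacted is the short side, demand: 1.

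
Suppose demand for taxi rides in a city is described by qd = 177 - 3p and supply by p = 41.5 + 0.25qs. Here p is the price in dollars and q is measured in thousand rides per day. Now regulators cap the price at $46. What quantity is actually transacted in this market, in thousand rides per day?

Rearranging supply gives qs = 4p - 166. In a free market, 177 - 3p = 4p - 166 gives the equilibrium p* = 49, q* = 30.
Because the ceiling (46) lies below the market-clearing price, it is binding.
At p = 46: qd = 177 - 3·46 = 39 and qs = 4·46 - 166 = 18.
The quantity actually transacted is the short side, supply: 18.

18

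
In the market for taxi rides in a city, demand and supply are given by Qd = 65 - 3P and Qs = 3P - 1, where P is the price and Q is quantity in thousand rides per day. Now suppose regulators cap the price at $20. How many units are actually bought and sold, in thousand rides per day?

Equilibrium: 65 - 3P = 3P - 1, so 66 = 6P and P* = 11, Q* = 32.
The ceiling of 20 is above the equilibrium price 11, so it is not binding; the market clears at P* = 11, Q* = 32.

32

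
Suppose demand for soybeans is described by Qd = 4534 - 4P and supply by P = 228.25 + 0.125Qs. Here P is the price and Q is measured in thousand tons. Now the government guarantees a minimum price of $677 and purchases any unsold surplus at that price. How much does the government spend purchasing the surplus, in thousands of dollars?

1194228

Rearranging supply gives Qs = 8P - 1826. Equilibrium: 4534 - 4P = 8P - 1826, so 6360 = 12P and P* = 530, Q* = 2414.
Because the floor (677) lies above the market-clearing price, it is binding.
At P = 677: Qd = 4534 - 4·677 = 1826 and Qs = 8·677 - 1826 = 3590.
Surplus = Qs - Qd = 1764.
Government expenditure = surplus × support price = 1764 × 677 = 1194228.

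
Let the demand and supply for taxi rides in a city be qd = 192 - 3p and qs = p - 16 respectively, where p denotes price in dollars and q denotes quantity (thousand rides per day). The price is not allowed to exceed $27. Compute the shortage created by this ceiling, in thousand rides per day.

Equilibrium: 192 - 3p = p - 16, so 208 = 4p and p* = 52, q* = 36.
The ceiling of 27 is below the equilibrium price 52, so it binds.
At p = 27: qd = 192 - 3·27 = 111 and qs = 27 - 16 = 11.
Shortage = qd - qs = 111 - 11 = 100.

100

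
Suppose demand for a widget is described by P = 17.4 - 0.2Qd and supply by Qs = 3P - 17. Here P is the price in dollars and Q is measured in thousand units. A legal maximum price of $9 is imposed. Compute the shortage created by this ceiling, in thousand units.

32

Rearranging demand gives Qd = 87 - 5P. Without the control the market clears where 87 - 5P = 3P - 17, i.e. P* = 13 and Q* = 22.
Because the ceiling (9) lies below the market-clearing price, it is binding.
At P = 9: Qd = 87 - 5·9 = 42 and Qs = 3·9 - 17 = 10.
Shortage = Qd - Qs = 42 - 10 = 32.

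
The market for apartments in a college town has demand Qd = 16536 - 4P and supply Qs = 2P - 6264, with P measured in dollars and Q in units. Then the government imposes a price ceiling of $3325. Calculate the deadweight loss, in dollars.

In a free market, 16536 - 4P = 2P - 6264 gives the equilibrium P* = 3800, Q* = 1336.
Since 3325 < 3800, the ceiling is binding.
At P = 3325: Qd = 16536 - 4·3325 = 3236 and Qs = 2·3325 - 6264 = 386.
Quantity traded falls to 386. At Q = 386 the demand price is (16536 - 386)/4 = 4037.5 and the supply price is (6264 + 386)/2 = 3325.
Deadweight loss = ½ · (4037.5 - 3325) · (1336 - 386) = ½ · 712.5 · 950 = 338437.5.

338437.5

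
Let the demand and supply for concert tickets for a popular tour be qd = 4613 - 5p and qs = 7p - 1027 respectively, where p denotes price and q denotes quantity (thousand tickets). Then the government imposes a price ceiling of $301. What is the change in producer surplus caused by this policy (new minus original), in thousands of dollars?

Equilibrium: 4613 - 5p = 7p - 1027, so 5640 = 12p and p* = 470, q* = 2263.
Because the ceiling (301) lies below the market-clearing price, it is binding.
At p = 301: qd = 4613 - 5·301 = 3108 and qs = 7·301 - 1027 = 1080.
Producer surplus without the control is ½ · (470 - 1027/7) · 2263 = 5121169/14.
With the ceiling, producers sell 1080 units at 301, so PS = ½ · (301 - 1027/7) · 1080 = 583200/7.
Change in producer surplus = 583200/7 - 5121169/14 = -282483.5.

-282483.5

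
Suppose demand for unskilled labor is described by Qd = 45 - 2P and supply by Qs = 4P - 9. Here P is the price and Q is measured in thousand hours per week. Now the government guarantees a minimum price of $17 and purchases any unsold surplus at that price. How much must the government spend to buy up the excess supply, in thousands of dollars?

Equilibrium: 45 - 2P = 4P - 9, so 54 = 6P and P* = 9, Q* = 27.
Because the floor (17) lies above the market-clearing price, it is binding.
At P = 17: Qd = 45 - 2·17 = 11 and Qs = 4·17 - 9 = 59.
Surplus = Qs - Qd = 48.
Government expenditure = surplus × support price = 48 × 17 = 816.

816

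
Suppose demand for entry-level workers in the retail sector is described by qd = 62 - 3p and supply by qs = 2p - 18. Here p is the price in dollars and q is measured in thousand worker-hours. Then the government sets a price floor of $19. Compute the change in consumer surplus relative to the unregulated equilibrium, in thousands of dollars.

-28.5

Without the control the market clears where 62 - 3p = 2p - 18, i.e. p* = 16 and q* = 14.
Since 19 > 16, the floor is binding.
At p = 19: qd = 62 - 3·19 = 5 and qs = 2·19 - 18 = 20.
Consumer surplus without the control is ½ · (62/3 - 16) · 14 = 98/3.
With the floor, consumers buy 5 units at 19, so CS = ½ · (62/3 - 19) · 5 = 25/6.
Change in consumer surplus = 25/6 - 98/3 = -28.5.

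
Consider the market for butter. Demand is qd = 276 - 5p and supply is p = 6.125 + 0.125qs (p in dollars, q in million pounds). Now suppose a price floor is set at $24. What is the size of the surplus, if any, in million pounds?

Rearranging supply gives qs = 8p - 49. Setting quantity demanded equal to quantity supplied, 276 - 5p = 8p - 49, gives p* = 25 and q* = 151.
Since 24 is below p* = 25, the floor does not bind and the free-market outcome prevails.
Since the control does not bind, there is no surplus.

0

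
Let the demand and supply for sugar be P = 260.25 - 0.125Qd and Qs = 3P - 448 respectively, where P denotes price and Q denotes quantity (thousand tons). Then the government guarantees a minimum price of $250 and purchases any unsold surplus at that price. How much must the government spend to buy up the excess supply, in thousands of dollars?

55000

Rearranging demand gives Qd = 2082 - 8P. Setting quantity demanded equal to quantity supplied, 2082 - 8P = 3P - 448, gives P* = 230 and Q* = 242.
Since 250 > 230, the floor is binding.
At P = 250: Qd = 2082 - 8·250 = 82 and Qs = 3·250 - 448 = 302.
Surplus = Qs - Qd = 220.
Government expenditure = surplus × support price = 220 × 250 = 55000.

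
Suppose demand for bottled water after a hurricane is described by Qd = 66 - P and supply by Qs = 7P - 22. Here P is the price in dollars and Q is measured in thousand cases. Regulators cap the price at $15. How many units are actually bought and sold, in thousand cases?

Without the control the market clears where 66 - P = 7P - 22, i.e. P* = 11 and Q* = 55.
The ceiling of 15 is above the equilibrium price 11, so it is not binding; the market clears at P* = 11, Q* = 55.

55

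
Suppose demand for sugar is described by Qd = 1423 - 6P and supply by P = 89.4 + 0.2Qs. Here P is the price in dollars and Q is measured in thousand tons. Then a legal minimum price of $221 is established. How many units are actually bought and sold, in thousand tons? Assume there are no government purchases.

97

Rearranging supply gives Qs = 5P - 447. Equilibrium: 1423 - 6P = 5P - 447, so 1870 = 11P and P* = 170, Q* = 403.
Because the floor (221) lies above the market-clearing price, it is binding.
At P = 221: Qd = 1423 - 6·221 = 97 and Qs = 5·221 - 447 = 658.
The quantity actually transacted is the short side, demand: 97.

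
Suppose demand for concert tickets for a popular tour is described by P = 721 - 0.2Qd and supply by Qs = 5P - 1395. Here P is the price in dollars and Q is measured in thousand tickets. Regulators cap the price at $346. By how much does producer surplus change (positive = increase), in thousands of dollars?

-110880

Rearranging demand gives Qd = 3605 - 5P. Equilibrium: 3605 - 5P = 5P - 1395, so 5000 = 10P and P* = 500, Q* = 1105.
Since 346 < 500, the ceiling is binding.
At P = 346: Qd = 3605 - 5·346 = 1875 and Qs = 5·346 - 1395 = 335.
Producer surplus without the control is ½ · (500 - 279) · 1105 = 122102.5.
With the ceiling, producers sell 335 units at 346, so PS = ½ · (346 - 279) · 335 = 11222.5.
Change in producer surplus = 11222.5 - 122102.5 = -110880.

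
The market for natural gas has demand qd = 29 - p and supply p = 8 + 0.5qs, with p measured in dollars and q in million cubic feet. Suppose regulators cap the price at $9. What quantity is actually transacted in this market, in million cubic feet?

2

Rearranging supply gives qs = 2p - 16. Without the control the market clears where 29 - p = 2p - 16, i.e. p* = 15 and q* = 14.
Because the ceiling (9) lies below the market-clearing price, it is binding.
At p = 9: qd = 29 - 9 = 20 and qs = 2·9 - 16 = 2.
The quantity actually transacted is the short side, supply: 2.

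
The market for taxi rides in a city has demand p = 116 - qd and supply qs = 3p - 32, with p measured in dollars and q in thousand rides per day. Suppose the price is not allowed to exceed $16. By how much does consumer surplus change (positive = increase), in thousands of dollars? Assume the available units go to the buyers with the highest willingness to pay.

Rearranging demand gives qd = 116 - p. In a free market, 116 - p = 3p - 32 gives the equilibrium p* = 37, q* = 79.
The ceiling of 16 is below the equilibrium price 37, so it binds.
At p = 16: qd = 116 - 16 = 100 and qs = 3·16 - 32 = 16.
Consumer surplus without the control is ½ · (116 - 37) · 79 = 3120.5.
With the ceiling, 16 units are sold at 16 (assume they go to the highest-value buyers). The demand price at q = 16 is 100, so CS = ½ · [(116 - 16) + (100 - 16)] · 16 = 1472.
Change in consumer surplus = 1472 - 3120.5 = -1648.5.

-1648.5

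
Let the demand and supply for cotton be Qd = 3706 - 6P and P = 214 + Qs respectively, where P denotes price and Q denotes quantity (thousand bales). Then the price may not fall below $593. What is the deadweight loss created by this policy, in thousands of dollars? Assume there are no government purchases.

Rearranging supply gives Qs = P - 214. In a free market, 3706 - 6P = P - 214 gives the equilibrium P* = 560, Q* = 346.
Because the floor (593) lies above the market-clearing price, it is binding.
At P = 593: Qd = 3706 - 6·593 = 148 and Qs = 593 - 214 = 379.
Quantity traded falls to 148. At Q = 148 the demand price is (3706 - 148)/6 = 593 and the supply price is 214 + 148 = 362.
Deadweight loss = ½ · (593 - 362) · (346 - 148) = ½ · 231 · 198 = 22869.

22869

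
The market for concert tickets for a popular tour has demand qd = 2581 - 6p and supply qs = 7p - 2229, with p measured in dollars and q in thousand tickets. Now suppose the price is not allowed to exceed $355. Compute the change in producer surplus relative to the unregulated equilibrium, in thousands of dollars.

-4627.5

Equilibrium: 2581 - 6p = 7p - 2229, so 4810 = 13p and p* = 370, q* = 361.
The ceiling of 355 is below the equilibrium price 370, so it binds.
At p = 355: qd = 2581 - 6·355 = 451 and qs = 7·355 - 2229 = 256.
Producer surplus without the control is ½ · (370 - 2229/7) · 361 = 130321/14.
With the ceiling, producers sell 256 units at 355, so PS = ½ · (355 - 2229/7) · 256 = 32768/7.
Change in producer surplus = 32768/7 - 130321/14 = -4627.5.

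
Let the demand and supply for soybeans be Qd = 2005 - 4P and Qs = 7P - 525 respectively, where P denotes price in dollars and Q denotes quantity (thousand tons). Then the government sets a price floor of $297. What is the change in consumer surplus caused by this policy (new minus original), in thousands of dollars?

-63717

Setting quantity demanded equal to quantity supplied, 2005 - 4P = 7P - 525, gives P* = 230 and Q* = 1085.
Since 297 > 230, the floor is binding.
At P = 297: Qd = 2005 - 4·297 = 817 and Qs = 7·297 - 525 = 1554.
Consumer surplus without the control is ½ · (501.25 - 230) · 1085 = 147153.125.
With the floor, consumers buy 817 units at 297, so CS = ½ · (501.25 - 297) · 817 = 83436.125.
Change in consumer surplus = 83436.125 - 147153.125 = -63717.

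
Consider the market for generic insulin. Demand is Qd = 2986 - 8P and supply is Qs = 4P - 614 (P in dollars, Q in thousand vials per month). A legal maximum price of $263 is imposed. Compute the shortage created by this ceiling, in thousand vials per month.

444

Without the control the market clears where 2986 - 8P = 4P - 614, i.e. P* = 300 and Q* = 586.
Since 263 < 300, the ceiling is binding.
At P = 263: Qd = 2986 - 8·263 = 882 and Qs = 4·263 - 614 = 438.
Shortage = Qd - Qs = 882 - 438 = 444.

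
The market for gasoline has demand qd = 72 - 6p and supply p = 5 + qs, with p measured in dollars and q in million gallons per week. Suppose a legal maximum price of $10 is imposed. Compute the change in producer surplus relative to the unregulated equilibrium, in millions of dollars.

Rearranging supply gives qs = p - 5. Equilibrium: 72 - 6p = p - 5, so 77 = 7p and p* = 11, q* = 6.
Because the ceiling (10) lies below the market-clearing price, it is binding.
At p = 10: qd = 72 - 6·10 = 12 and qs = 10 - 5 = 5.
Producer surplus without the control is ½ · (11 - 5) · 6 = 18.
With the ceiling, producers sell 5 units at 10, so PS = ½ · (10 - 5) · 5 = 12.5.
Change in producer surplus = 12.5 - 18 = -5.5.

-5.5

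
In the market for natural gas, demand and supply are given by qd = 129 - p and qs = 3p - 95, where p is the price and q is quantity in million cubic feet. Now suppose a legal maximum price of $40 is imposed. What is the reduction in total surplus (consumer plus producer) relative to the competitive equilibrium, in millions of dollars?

1536

Without the control the market clears where 129 - p = 3p - 95, i.e. p* = 56 and q* = 73.
Because the ceiling (40) lies below the market-clearing price, it is binding.
At p = 40: qd = 129 - 40 = 89 and qs = 3·40 - 95 = 25.
Quantity traded falls to 25. At q = 25 the demand price is 129 - 25 = 104 and the supply price is (95 + 25)/3 = 40.
Deadweight loss = ½ · (104 - 40) · (73 - 25) = ½ · 64 · 48 = 1536.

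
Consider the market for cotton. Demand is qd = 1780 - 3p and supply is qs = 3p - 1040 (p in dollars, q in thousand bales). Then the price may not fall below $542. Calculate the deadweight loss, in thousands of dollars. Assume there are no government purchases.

15552

In a free market, 1780 - 3p = 3p - 1040 gives the equilibrium p* = 470, q* = 370.
Since 542 > 470, the floor is binding.
At p = 542: qd = 1780 - 3·542 = 154 and qs = 3·542 - 1040 = 586.
Quantity traded falls to 154. At q = 154 the demand price is (1780 - 154)/3 = 542 and the supply price is (1040 + 154)/3 = 398.
Deadweight loss = ½ · (542 - 398) · (370 - 154) = ½ · 144 · 216 = 15552.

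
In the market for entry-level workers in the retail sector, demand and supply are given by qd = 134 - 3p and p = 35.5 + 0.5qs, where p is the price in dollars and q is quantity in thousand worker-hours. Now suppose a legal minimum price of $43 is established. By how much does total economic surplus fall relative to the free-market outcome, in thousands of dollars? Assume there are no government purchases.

Rearranging supply gives qs = 2p - 71. Without the control the market clears where 134 - 3p = 2p - 71, i.e. p* = 41 and q* = 11.
Because the floor (43) lies above the market-clearing price, it is binding.
At p = 43: qd = 134 - 3·43 = 5 and qs = 2·43 - 71 = 15.
Quantity traded falls to 5. At q = 5 the demand price is (134 - 5)/3 = 43 and the supply price is (71 + 5)/2 = 38.
Deadweight loss = ½ · (43 - 38) · (11 - 5) = ½ · 5 · 6 = 15.

15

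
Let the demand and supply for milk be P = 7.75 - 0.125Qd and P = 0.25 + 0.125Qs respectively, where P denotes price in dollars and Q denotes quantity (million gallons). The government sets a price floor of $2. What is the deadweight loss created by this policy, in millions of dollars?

0

Rearranging demand gives Qd = 62 - 8P; rearranging supply gives Qs = 8P - 2. Setting quantity demanded equal to quantity supplied, 62 - 8P = 8P - 2, gives P* = 4 and Q* = 30.
The floor of 2 is below the equilibrium price 4, so it is not binding; the market clears at P* = 4, Q* = 30.
Since the control does not bind, no trades are prevented and deadweight loss is zero.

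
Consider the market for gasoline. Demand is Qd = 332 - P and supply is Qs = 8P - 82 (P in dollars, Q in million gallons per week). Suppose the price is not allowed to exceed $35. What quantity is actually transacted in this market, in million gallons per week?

In a free market, 332 - P = 8P - 82 gives the equilibrium P* = 46, Q* = 286.
Since 35 < 46, the ceiling is binding.
At P = 35: Qd = 332 - 35 = 297 and Qs = 8·35 - 82 = 198.
The quantity actually transacted is the short side, supply: 198.

198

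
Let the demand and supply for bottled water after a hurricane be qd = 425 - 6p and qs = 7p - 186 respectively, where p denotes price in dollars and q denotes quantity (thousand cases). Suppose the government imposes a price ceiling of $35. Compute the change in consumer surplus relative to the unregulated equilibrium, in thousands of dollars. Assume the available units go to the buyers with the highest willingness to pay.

Without the control the market clears where 425 - 6p = 7p - 186, i.e. p* = 47 and q* = 143.
Because the ceiling (35) lies below the market-clearing price, it is binding.
At p = 35: qd = 425 - 6·35 = 215 and qs = 7·35 - 186 = 59.
Consumer surplus without the control is ½ · (425/6 - 47) · 143 = 20449/12.
With the ceiling, 59 units are sold at 35 (assume they go to the highest-value buyers). The demand price at q = 59 is 61, so CS = ½ · [(425/6 - 35) + (61 - 35)] · 59 = 21889/12.
Change in consumer surplus = 21889/12 - 20449/12 = 120.

120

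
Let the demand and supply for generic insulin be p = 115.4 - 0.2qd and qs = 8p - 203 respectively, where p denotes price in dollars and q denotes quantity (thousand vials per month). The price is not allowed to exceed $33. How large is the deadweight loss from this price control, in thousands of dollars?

7581.6

Rearranging demand gives qd = 577 - 5p. In a free market, 577 - 5p = 8p - 203 gives the equilibrium p* = 60, q* = 277.
Because the ceiling (33) lies below the market-clearing price, it is binding.
At p = 33: qd = 577 - 5·33 = 412 and qs = 8·33 - 203 = 61.
Quantity traded falls to 61. At q = 61 the demand price is (577 - 61)/5 = 103.2 and the supply price is (203 + 61)/8 = 33.
Deadweight loss = ½ · (103.2 - 33) · (277 - 61) = ½ · 70.2 · 216 = 7581.6.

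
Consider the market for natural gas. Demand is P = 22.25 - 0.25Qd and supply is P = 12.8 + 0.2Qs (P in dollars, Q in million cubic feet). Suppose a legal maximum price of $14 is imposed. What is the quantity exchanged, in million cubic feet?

Rearranging demand gives Qd = 89 - 4P; rearranging supply gives Qs = 5P - 64. In a free market, 89 - 4P = 5P - 64 gives the equilibrium P* = 17, Q* = 21.
Because the ceiling (14) lies below the market-clearing price, it is binding.
At P = 14: Qd = 89 - 4·14 = 33 and Qs = 5·14 - 64 = 6.
The quantity actually transacted is the short side, supply: 6.

6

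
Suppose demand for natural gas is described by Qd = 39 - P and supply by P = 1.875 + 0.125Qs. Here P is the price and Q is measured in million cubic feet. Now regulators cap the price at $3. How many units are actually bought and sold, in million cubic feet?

9

Rearranging supply gives Qs = 8P - 15. Without the control the market clears where 39 - P = 8P - 15, i.e. P* = 6 and Q* = 33.
Since 3 < 6, the ceiling is binding.
At P = 3: Qd = 39 - 3 = 36 and Qs = 8·3 - 15 = 9.
The quantity actually transacted is the short side, supply: 9.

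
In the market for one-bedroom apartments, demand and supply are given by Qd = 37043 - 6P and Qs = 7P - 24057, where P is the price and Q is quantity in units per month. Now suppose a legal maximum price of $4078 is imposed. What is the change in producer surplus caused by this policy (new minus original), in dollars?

-4146252

Without the control the market clears where 37043 - 6P = 7P - 24057, i.e. P* = 4700 and Q* = 8843.
Because the ceiling (4078) lies below the market-clearing price, it is binding.
At P = 4078: Qd = 37043 - 6·4078 = 12575 and Qs = 7·4078 - 24057 = 4489.
Producer surplus without the control is ½ · (4700 - 24057/7) · 8843 = 78198649/14.
With the ceiling, producers sell 4489 units at 4078, so PS = ½ · (4078 - 24057/7) · 4489 = 20151121/14.
Change in producer surplus = 20151121/14 - 78198649/14 = -4146252.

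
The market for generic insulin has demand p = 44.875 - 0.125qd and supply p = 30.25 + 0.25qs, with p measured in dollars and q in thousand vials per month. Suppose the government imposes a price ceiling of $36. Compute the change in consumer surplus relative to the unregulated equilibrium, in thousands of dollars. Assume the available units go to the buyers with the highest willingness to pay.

76

Rearranging demand gives qd = 359 - 8p; rearranging supply gives qs = 4p - 121. In a free market, 359 - 8p = 4p - 121 gives the equilibrium p* = 40, q* = 39.
The ceiling of 36 is below the equilibrium price 40, so it binds.
At p = 36: qd = 359 - 8·36 = 71 and qs = 4·36 - 121 = 23.
Consumer surplus without the control is ½ · (44.875 - 40) · 39 = 95.0625.
With the ceiling, 23 units are sold at 36 (assume they go to the highest-value buyers). The demand price at q = 23 is 42, so CS = ½ · [(44.875 - 36) + (42 - 36)] · 23 = 171.0625.
Change in consumer surplus = 171.0625 - 95.0625 = 76.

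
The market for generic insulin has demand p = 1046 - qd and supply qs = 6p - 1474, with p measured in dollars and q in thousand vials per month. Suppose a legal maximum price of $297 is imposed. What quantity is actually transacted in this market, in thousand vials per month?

308

Rearranging demand gives qd = 1046 - p. Equilibrium: 1046 - p = 6p - 1474, so 2520 = 7p and p* = 360, q* = 686.
The ceiling of 297 is below the equilibrium price 360, so it binds.
At p = 297: qd = 1046 - 297 = 749 and qs = 6·297 - 1474 = 308.
The quantity actually transacted is the short side, supply: 308.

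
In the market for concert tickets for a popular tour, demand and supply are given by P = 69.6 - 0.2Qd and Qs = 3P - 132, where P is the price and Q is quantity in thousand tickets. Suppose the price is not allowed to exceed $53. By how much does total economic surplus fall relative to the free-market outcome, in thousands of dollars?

Rearranging demand gives Qd = 348 - 5P. In a free market, 348 - 5P = 3P - 132 gives the equilibrium P* = 60, Q* = 48.
Because the ceiling (53) lies below the market-clearing price, it is binding.
At P = 53: Qd = 348 - 5·53 = 83 and Qs = 3·53 - 132 = 27.
Quantity traded falls to 27. At Q = 27 the demand price is (348 - 27)/5 = 64.2 and the supply price is (132 + 27)/3 = 53.
Deadweight loss = ½ · (64.2 - 53) · (48 - 27) = ½ · 11.2 · 21 = 117.6.

117.6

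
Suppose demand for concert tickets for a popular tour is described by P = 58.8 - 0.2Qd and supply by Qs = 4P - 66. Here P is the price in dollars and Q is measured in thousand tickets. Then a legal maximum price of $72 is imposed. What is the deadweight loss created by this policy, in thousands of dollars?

0

Rearranging demand gives Qd = 294 - 5P. In a free market, 294 - 5P = 4P - 66 gives the equilibrium P* = 40, Q* = 94.
Since 72 is above P* = 40, the ceiling does not bind and the free-market outcome prevails.
Since the control does not bind, no trades are prevented and deadweight loss is zero.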